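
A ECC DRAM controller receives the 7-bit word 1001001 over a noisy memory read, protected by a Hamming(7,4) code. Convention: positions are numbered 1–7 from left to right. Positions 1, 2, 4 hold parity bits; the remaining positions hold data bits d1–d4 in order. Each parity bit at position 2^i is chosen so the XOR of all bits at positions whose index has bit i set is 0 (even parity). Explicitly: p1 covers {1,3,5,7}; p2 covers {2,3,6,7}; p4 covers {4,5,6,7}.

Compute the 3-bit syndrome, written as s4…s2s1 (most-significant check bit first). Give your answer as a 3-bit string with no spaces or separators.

010

s1 (pos 1,3,5,7): 1⊕0⊕0⊕1 = 0
s2 (pos 2,3,6,7): 0⊕0⊕0⊕1 = 1
s4 (pos 4,5,6,7): 1⊕0⊕0⊕1 = 0
Syndrome s4…s1 = 010 → error at position 2.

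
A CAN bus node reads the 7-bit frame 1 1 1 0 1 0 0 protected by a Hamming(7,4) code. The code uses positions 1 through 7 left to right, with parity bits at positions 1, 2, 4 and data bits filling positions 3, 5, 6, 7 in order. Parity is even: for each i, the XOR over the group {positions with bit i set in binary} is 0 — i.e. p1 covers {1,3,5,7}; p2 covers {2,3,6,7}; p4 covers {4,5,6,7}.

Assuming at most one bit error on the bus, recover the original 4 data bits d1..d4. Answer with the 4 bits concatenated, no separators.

1000

s1 (pos 1,3,5,7): 1⊕1⊕1⊕0 = 1
s2 (pos 2,3,6,7): 1⊕1⊕0⊕0 = 0
s4 (pos 4,5,6,7): 0⊕1⊕0⊕0 = 1
Syndrome s4…s1 = 101 → error at position 5.
Flip position 5: 1110100 → 1110000
Read data bits from positions 3,5,6,7: 1000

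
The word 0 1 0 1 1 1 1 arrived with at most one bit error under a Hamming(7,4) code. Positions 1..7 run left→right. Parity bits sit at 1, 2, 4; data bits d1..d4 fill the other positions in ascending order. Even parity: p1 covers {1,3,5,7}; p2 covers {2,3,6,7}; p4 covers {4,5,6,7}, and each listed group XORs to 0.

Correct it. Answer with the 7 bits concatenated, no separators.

0001111

s1 (pos 1,3,5,7): 0⊕0⊕1⊕1 = 0
s2 (pos 2,3,6,7): 1⊕0⊕1⊕1 = 1
s4 (pos 4,5,6,7): 1⊕1⊕1⊕1 = 0
Syndrome s4…s1 = 010 → error at position 2.
Flip position 2: 0101111 → 0001111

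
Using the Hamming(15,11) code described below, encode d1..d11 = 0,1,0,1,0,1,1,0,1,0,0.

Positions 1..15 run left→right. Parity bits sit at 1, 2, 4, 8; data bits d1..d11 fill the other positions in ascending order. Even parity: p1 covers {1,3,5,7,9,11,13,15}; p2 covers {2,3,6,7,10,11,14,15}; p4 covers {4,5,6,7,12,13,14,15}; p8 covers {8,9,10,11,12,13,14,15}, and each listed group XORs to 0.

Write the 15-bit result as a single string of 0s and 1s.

Place data at non-parity positions: p1 p2 0 p4 1 0 1 p8 0 1 1 0 1 0 0
p1 (pos 1,3,5,7,9,11,13,15): XOR of data positions = 0⊕1⊕1⊕0⊕1⊕1⊕0 = 0
p2 (pos 2,3,6,7,10,11,14,15): XOR of data positions = 0⊕0⊕1⊕1⊕1⊕0⊕0 = 1
p4 (pos 4,5,6,7,12,13,14,15): XOR of data positions = 1⊕0⊕1⊕0⊕1⊕0⊕0 = 1
p8 (pos 8,9,10,11,12,13,14,15): XOR of data positions = 0⊕1⊕1⊕0⊕1⊕0⊕0 = 1
Codeword: 010110110110100

010110110110100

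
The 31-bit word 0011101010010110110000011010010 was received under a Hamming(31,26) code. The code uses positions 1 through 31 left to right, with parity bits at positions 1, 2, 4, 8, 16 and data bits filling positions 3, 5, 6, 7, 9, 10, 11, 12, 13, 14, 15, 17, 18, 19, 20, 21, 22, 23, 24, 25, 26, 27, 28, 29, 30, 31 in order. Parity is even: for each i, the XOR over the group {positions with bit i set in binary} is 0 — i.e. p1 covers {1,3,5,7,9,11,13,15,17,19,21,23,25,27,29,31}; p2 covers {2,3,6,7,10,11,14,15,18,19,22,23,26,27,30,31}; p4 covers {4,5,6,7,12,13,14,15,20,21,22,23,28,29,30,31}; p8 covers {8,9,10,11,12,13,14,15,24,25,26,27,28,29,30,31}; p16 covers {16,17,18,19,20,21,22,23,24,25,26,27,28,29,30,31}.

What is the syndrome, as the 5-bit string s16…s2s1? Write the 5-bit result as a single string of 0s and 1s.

00110

s1 (pos 1,3,5,7,9,11,13,15,17,19,21,23,25,27,29,31): 0⊕1⊕1⊕1⊕1⊕0⊕0⊕1⊕1⊕0⊕0⊕0⊕1⊕1⊕0⊕0 = 0
s2 (pos 2,3,6,7,10,11,14,15,18,19,22,23,26,27,30,31): 0⊕1⊕0⊕1⊕0⊕0⊕1⊕1⊕1⊕0⊕0⊕0⊕0⊕1⊕1⊕0 = 1
s4 (pos 4,5,6,7,12,13,14,15,20,21,22,23,28,29,30,31): 1⊕1⊕0⊕1⊕1⊕0⊕1⊕1⊕0⊕0⊕0⊕0⊕0⊕0⊕1⊕0 = 1
s8 (pos 8,9,10,11,12,13,14,15,24,25,26,27,28,29,30,31): 0⊕1⊕0⊕0⊕1⊕0⊕1⊕1⊕1⊕1⊕0⊕1⊕0⊕0⊕1⊕0 = 0
s16 (pos 16,17,18,19,20,21,22,23,24,25,26,27,28,29,30,31): 0⊕1⊕1⊕0⊕0⊕0⊕0⊕0⊕1⊕1⊕0⊕1⊕0⊕0⊕1⊕0 = 0
Syndrome s16…s1 = 00110 → error at position 6.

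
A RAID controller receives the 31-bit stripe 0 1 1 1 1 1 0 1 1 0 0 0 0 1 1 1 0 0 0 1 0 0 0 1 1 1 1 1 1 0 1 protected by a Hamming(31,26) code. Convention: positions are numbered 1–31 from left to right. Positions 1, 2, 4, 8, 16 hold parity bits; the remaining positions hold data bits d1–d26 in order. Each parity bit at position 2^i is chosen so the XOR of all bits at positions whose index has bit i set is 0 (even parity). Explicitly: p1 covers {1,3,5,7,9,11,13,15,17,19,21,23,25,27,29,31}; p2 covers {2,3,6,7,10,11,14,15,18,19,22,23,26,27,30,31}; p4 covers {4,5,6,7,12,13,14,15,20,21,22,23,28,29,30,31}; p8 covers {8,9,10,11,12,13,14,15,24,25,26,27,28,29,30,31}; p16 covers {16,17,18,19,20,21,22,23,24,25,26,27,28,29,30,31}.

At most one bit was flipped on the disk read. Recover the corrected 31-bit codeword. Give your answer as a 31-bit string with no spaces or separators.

0111110110000111000100011110101

s1 (pos 1,3,5,7,9,11,13,15,17,19,21,23,25,27,29,31): 0⊕1⊕1⊕0⊕1⊕0⊕0⊕1⊕0⊕0⊕0⊕0⊕1⊕1⊕1⊕1 = 0
s2 (pos 2,3,6,7,10,11,14,15,18,19,22,23,26,27,30,31): 1⊕1⊕1⊕0⊕0⊕0⊕1⊕1⊕0⊕0⊕0⊕0⊕1⊕1⊕0⊕1 = 0
s4 (pos 4,5,6,7,12,13,14,15,20,21,22,23,28,29,30,31): 1⊕1⊕1⊕0⊕0⊕0⊕1⊕1⊕1⊕0⊕0⊕0⊕1⊕1⊕0⊕1 = 1
s8 (pos 8,9,10,11,12,13,14,15,24,25,26,27,28,29,30,31): 1⊕1⊕0⊕0⊕0⊕0⊕1⊕1⊕1⊕1⊕1⊕1⊕1⊕1⊕0⊕1 = 1
s16 (pos 16,17,18,19,20,21,22,23,24,25,26,27,28,29,30,31): 1⊕0⊕0⊕0⊕1⊕0⊕0⊕0⊕1⊕1⊕1⊕1⊕1⊕1⊕0⊕1 = 1
Syndrome s16…s1 = 11100 → error at position 28.
Flip position 28: 0111110110000111000100011111101 → 0111110110000111000100011110101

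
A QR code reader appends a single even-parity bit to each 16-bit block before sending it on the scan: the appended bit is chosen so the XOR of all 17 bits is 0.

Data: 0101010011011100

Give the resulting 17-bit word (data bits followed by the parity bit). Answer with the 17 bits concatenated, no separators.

01010100110111000

XOR of the 16 data bits: 0⊕1⊕0⊕1⊕0⊕1⊕0⊕0⊕1⊕1⊕0⊕1⊕1⊕1⊕0⊕0 = 0
Parity bit = 0 (so all 17 bits XOR to 0).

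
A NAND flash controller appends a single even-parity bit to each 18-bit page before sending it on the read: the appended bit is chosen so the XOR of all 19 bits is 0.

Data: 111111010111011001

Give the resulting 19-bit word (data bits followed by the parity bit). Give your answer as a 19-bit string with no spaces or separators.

XOR of the 18 data bits: 1⊕1⊕1⊕1⊕1⊕1⊕0⊕1⊕0⊕1⊕1⊕1⊕0⊕1⊕1⊕0⊕0⊕1 = 1
Parity bit = 1 (so all 19 bits XOR to 0).

1111110101110110011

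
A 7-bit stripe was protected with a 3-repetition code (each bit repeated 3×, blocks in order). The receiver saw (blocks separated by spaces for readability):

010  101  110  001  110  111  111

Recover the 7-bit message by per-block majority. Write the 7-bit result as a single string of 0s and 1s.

0110111

Block 1 (010): 1 one → 0
Block 2 (101): 2 ones → 1
Block 3 (110): 2 ones → 1
Block 4 (001): 1 one → 0
Block 5 (110): 2 ones → 1
Block 6 (111): 3 ones → 1
Block 7 (111): 3 ones → 1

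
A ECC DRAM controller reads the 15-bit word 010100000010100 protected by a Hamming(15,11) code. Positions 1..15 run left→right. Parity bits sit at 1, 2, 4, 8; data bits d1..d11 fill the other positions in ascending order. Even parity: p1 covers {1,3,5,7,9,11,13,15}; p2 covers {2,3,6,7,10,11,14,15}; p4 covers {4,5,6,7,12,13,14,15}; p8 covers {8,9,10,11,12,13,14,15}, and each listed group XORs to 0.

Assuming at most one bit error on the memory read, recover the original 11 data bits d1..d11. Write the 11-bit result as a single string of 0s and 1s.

00000010100

s1 (pos 1,3,5,7,9,11,13,15): 0⊕0⊕0⊕0⊕0⊕1⊕1⊕0 = 0
s2 (pos 2,3,6,7,10,11,14,15): 1⊕0⊕0⊕0⊕0⊕1⊕0⊕0 = 0
s4 (pos 4,5,6,7,12,13,14,15): 1⊕0⊕0⊕0⊕0⊕1⊕0⊕0 = 0
s8 (pos 8,9,10,11,12,13,14,15): 0⊕0⊕0⊕1⊕0⊕1⊕0⊕0 = 0
Syndrome s8…s1 = 0000 → no error.
Read data bits from positions 3,5,6,7,9,10,11,12,13,14,15: 00000010100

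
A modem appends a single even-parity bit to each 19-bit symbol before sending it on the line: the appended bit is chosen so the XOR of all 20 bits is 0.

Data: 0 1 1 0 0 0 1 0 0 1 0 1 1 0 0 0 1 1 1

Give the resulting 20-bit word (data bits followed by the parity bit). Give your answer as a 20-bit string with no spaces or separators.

01100010010110001111

XOR of the 19 data bits: 0⊕1⊕1⊕0⊕0⊕0⊕1⊕0⊕0⊕1⊕0⊕1⊕1⊕0⊕0⊕0⊕1⊕1⊕1 = 1
Parity bit = 1 (so all 20 bits XOR to 0).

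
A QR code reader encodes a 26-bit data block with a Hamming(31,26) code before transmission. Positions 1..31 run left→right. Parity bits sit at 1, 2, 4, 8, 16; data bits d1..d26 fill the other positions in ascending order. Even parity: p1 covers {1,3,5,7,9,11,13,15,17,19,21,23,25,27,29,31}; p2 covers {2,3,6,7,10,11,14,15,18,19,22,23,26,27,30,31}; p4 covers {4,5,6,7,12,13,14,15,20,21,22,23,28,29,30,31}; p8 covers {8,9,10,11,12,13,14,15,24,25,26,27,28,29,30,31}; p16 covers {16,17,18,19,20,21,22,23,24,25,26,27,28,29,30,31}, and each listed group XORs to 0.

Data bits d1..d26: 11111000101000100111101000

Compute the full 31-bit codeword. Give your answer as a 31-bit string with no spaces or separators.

0010111110001010000100111101000

Place data at non-parity positions: p1 p2 1 p4 1 1 1 p8 1 0 0 0 1 0 1 p16 0 0 0 1 0 0 1 1 1 1 0 1 0 0 0
p1 (pos 1,3,5,7,9,11,13,15,17,19,21,23,25,27,29,31): XOR of data positions = 1⊕1⊕1⊕1⊕0⊕1⊕1⊕0⊕0⊕0⊕1⊕1⊕0⊕0⊕0 = 0
p2 (pos 2,3,6,7,10,11,14,15,18,19,22,23,26,27,30,31): XOR of data positions = 1⊕1⊕1⊕0⊕0⊕0⊕1⊕0⊕0⊕0⊕1⊕1⊕0⊕0⊕0 = 0
p4 (pos 4,5,6,7,12,13,14,15,20,21,22,23,28,29,30,31): XOR of data positions = 1⊕1⊕1⊕0⊕1⊕0⊕1⊕1⊕0⊕0⊕1⊕1⊕0⊕0⊕0 = 0
p8 (pos 8,9,10,11,12,13,14,15,24,25,26,27,28,29,30,31): XOR of data positions = 1⊕0⊕0⊕0⊕1⊕0⊕1⊕1⊕1⊕1⊕0⊕1⊕0⊕0⊕0 = 1
p16 (pos 16,17,18,19,20,21,22,23,24,25,26,27,28,29,30,31): XOR of data positions = 0⊕0⊕0⊕1⊕0⊕0⊕1⊕1⊕1⊕1⊕0⊕1⊕0⊕0⊕0 = 0
Codeword: 0010111110001010000100111101000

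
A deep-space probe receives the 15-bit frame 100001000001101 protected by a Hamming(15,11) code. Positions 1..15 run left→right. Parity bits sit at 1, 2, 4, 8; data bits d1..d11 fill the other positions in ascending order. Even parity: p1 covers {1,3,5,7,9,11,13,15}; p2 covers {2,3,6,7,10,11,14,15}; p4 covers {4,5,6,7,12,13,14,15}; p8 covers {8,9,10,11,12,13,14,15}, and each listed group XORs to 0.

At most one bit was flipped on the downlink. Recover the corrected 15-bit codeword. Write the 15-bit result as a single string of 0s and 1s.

100001001001101

s1 (pos 1,3,5,7,9,11,13,15): 1⊕0⊕0⊕0⊕0⊕0⊕1⊕1 = 1
s2 (pos 2,3,6,7,10,11,14,15): 0⊕0⊕1⊕0⊕0⊕0⊕0⊕1 = 0
s4 (pos 4,5,6,7,12,13,14,15): 0⊕0⊕1⊕0⊕1⊕1⊕0⊕1 = 0
s8 (pos 8,9,10,11,12,13,14,15): 0⊕0⊕0⊕0⊕1⊕1⊕0⊕1 = 1
Syndrome s8…s1 = 1001 → error at position 9.
Flip position 9: 100001000001101 → 100001001001101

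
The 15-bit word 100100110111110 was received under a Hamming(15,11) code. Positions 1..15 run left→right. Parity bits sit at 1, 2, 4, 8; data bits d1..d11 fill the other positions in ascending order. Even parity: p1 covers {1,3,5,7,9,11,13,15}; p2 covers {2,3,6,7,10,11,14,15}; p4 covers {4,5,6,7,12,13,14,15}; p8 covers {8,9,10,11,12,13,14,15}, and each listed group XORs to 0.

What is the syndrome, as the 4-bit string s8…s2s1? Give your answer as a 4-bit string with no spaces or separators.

s1 (pos 1,3,5,7,9,11,13,15): 1⊕0⊕0⊕1⊕0⊕1⊕1⊕0 = 0
s2 (pos 2,3,6,7,10,11,14,15): 0⊕0⊕0⊕1⊕1⊕1⊕1⊕0 = 0
s4 (pos 4,5,6,7,12,13,14,15): 1⊕0⊕0⊕1⊕1⊕1⊕1⊕0 = 1
s8 (pos 8,9,10,11,12,13,14,15): 1⊕0⊕1⊕1⊕1⊕1⊕1⊕0 = 0
Syndrome s8…s1 = 0100 → error at position 4.

0100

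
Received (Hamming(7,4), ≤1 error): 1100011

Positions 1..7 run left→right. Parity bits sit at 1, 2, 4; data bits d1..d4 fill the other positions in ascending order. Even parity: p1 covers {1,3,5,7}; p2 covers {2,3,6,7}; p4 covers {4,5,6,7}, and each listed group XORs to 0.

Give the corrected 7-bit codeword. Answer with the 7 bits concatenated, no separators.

s1 (pos 1,3,5,7): 1⊕0⊕0⊕1 = 0
s2 (pos 2,3,6,7): 1⊕0⊕1⊕1 = 1
s4 (pos 4,5,6,7): 0⊕0⊕1⊕1 = 0
Syndrome s4…s1 = 010 → error at position 2.
Flip position 2: 1100011 → 1000011

1000011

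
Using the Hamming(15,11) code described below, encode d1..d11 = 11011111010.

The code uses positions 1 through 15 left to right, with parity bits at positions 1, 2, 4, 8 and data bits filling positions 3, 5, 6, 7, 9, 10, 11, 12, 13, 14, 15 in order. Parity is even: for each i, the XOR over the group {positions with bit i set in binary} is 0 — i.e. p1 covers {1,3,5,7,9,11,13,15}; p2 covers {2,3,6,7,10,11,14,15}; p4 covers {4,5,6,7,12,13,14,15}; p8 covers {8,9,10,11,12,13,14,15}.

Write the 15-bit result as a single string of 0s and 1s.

Place data at non-parity positions: p1 p2 1 p4 1 0 1 p8 1 1 1 1 0 1 0
p1 (pos 1,3,5,7,9,11,13,15): XOR of data positions = 1⊕1⊕1⊕1⊕1⊕0⊕0 = 1
p2 (pos 2,3,6,7,10,11,14,15): XOR of data positions = 1⊕0⊕1⊕1⊕1⊕1⊕0 = 1
p4 (pos 4,5,6,7,12,13,14,15): XOR of data positions = 1⊕0⊕1⊕1⊕0⊕1⊕0 = 0
p8 (pos 8,9,10,11,12,13,14,15): XOR of data positions = 1⊕1⊕1⊕1⊕0⊕1⊕0 = 1
Codeword: 111010111111010

111010111111010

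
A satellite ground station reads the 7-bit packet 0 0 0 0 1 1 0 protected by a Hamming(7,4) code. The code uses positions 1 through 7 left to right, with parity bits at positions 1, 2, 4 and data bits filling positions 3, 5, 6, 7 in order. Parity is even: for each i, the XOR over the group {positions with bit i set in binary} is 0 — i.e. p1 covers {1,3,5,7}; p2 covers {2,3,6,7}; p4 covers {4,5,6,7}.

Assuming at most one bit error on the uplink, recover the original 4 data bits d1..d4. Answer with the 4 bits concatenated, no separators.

1110

s1 (pos 1,3,5,7): 0⊕0⊕1⊕0 = 1
s2 (pos 2,3,6,7): 0⊕0⊕1⊕0 = 1
s4 (pos 4,5,6,7): 0⊕1⊕1⊕0 = 0
Syndrome s4…s1 = 011 → error at position 3.
Flip position 3: 0000110 → 0010110
Read data bits from positions 3,5,6,7: 1110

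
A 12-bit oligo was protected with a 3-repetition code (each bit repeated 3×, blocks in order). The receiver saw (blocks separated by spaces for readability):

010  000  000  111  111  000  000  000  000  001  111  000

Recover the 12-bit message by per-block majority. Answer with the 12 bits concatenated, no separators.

Block 1 (010): 1 one → 0
Block 2 (000): 0 ones → 0
Block 3 (000): 0 ones → 0
Block 4 (111): 3 ones → 1
Block 5 (111): 3 ones → 1
Block 6 (000): 0 ones → 0
Block 7 (000): 0 ones → 0
Block 8 (000): 0 ones → 0
Block 9 (000): 0 ones → 0
Block 10 (001): 1 one → 0
Block 11 (111): 3 ones → 1
Block 12 (000): 0 ones → 0

000110000010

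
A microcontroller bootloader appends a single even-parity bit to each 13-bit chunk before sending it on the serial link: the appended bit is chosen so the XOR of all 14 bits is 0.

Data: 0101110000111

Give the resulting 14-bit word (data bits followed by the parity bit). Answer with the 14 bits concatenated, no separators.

01011100001111

XOR of the 13 data bits: 0⊕1⊕0⊕1⊕1⊕1⊕0⊕0⊕0⊕0⊕1⊕1⊕1 = 1
Parity bit = 1 (so all 14 bits XOR to 0).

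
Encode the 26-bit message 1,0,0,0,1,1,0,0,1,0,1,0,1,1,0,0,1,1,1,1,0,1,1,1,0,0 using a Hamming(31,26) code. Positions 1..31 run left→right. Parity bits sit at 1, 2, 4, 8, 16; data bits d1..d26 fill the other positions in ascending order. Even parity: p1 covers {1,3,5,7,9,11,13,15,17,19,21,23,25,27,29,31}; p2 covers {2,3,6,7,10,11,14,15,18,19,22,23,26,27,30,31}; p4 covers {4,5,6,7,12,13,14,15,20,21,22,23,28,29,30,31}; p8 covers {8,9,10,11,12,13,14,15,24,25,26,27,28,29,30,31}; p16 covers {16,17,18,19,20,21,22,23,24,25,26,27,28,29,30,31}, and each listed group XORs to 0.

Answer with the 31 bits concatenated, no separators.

1010000111001011011001111011100

Place data at non-parity positions: p1 p2 1 p4 0 0 0 p8 1 1 0 0 1 0 1 p16 0 1 1 0 0 1 1 1 1 0 1 1 1 0 0
p1 (pos 1,3,5,7,9,11,13,15,17,19,21,23,25,27,29,31): XOR of data positions = 1⊕0⊕0⊕1⊕0⊕1⊕1⊕0⊕1⊕0⊕1⊕1⊕1⊕1⊕0 = 1
p2 (pos 2,3,6,7,10,11,14,15,18,19,22,23,26,27,30,31): XOR of data positions = 1⊕0⊕0⊕1⊕0⊕0⊕1⊕1⊕1⊕1⊕1⊕0⊕1⊕0⊕0 = 0
p4 (pos 4,5,6,7,12,13,14,15,20,21,22,23,28,29,30,31): XOR of data positions = 0⊕0⊕0⊕0⊕1⊕0⊕1⊕0⊕0⊕1⊕1⊕1⊕1⊕0⊕0 = 0
p8 (pos 8,9,10,11,12,13,14,15,24,25,26,27,28,29,30,31): XOR of data positions = 1⊕1⊕0⊕0⊕1⊕0⊕1⊕1⊕1⊕0⊕1⊕1⊕1⊕0⊕0 = 1
p16 (pos 16,17,18,19,20,21,22,23,24,25,26,27,28,29,30,31): XOR of data positions = 0⊕1⊕1⊕0⊕0⊕1⊕1⊕1⊕1⊕0⊕1⊕1⊕1⊕0⊕0 = 1
Codeword: 1010000111001011011001111011100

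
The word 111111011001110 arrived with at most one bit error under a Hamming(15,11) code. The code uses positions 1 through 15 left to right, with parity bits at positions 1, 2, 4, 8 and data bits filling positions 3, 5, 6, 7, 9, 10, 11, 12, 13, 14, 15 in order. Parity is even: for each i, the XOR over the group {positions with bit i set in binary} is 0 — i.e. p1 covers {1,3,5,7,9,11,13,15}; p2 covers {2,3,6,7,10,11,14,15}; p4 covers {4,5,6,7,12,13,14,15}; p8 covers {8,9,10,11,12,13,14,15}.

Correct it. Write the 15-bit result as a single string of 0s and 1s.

111111010001110

s1 (pos 1,3,5,7,9,11,13,15): 1⊕1⊕1⊕0⊕1⊕0⊕1⊕0 = 1
s2 (pos 2,3,6,7,10,11,14,15): 1⊕1⊕1⊕0⊕0⊕0⊕1⊕0 = 0
s4 (pos 4,5,6,7,12,13,14,15): 1⊕1⊕1⊕0⊕1⊕1⊕1⊕0 = 0
s8 (pos 8,9,10,11,12,13,14,15): 1⊕1⊕0⊕0⊕1⊕1⊕1⊕0 = 1
Syndrome s8…s1 = 1001 → error at position 9.
Flip position 9: 111111011001110 → 111111010001110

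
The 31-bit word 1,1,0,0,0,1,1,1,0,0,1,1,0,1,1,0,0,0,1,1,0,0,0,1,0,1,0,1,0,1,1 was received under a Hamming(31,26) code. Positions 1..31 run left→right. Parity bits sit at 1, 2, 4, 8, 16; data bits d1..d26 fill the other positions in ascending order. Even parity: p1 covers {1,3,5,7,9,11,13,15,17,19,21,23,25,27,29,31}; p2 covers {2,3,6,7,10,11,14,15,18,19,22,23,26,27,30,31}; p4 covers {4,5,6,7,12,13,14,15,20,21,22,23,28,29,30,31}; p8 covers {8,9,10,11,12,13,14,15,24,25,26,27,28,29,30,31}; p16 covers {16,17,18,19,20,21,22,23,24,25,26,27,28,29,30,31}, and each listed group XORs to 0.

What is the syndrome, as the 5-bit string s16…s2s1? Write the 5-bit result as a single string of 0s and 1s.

s1 (pos 1,3,5,7,9,11,13,15,17,19,21,23,25,27,29,31): 1⊕0⊕0⊕1⊕0⊕1⊕0⊕1⊕0⊕1⊕0⊕0⊕0⊕0⊕0⊕1 = 0
s2 (pos 2,3,6,7,10,11,14,15,18,19,22,23,26,27,30,31): 1⊕0⊕1⊕1⊕0⊕1⊕1⊕1⊕0⊕1⊕0⊕0⊕1⊕0⊕1⊕1 = 0
s4 (pos 4,5,6,7,12,13,14,15,20,21,22,23,28,29,30,31): 0⊕0⊕1⊕1⊕1⊕0⊕1⊕1⊕1⊕0⊕0⊕0⊕1⊕0⊕1⊕1 = 1
s8 (pos 8,9,10,11,12,13,14,15,24,25,26,27,28,29,30,31): 1⊕0⊕0⊕1⊕1⊕0⊕1⊕1⊕1⊕0⊕1⊕0⊕1⊕0⊕1⊕1 = 0
s16 (pos 16,17,18,19,20,21,22,23,24,25,26,27,28,29,30,31): 0⊕0⊕0⊕1⊕1⊕0⊕0⊕0⊕1⊕0⊕1⊕0⊕1⊕0⊕1⊕1 = 1
Syndrome s16…s1 = 10100 → error at position 20.

10100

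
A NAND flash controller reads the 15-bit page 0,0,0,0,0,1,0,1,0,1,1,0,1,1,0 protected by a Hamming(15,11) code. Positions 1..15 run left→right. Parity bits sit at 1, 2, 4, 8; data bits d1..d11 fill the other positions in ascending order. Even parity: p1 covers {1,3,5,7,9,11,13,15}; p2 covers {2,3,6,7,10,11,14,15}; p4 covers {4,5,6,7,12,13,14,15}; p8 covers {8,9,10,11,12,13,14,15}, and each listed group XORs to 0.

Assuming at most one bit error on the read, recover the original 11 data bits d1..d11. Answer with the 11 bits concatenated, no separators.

s1 (pos 1,3,5,7,9,11,13,15): 0⊕0⊕0⊕0⊕0⊕1⊕1⊕0 = 0
s2 (pos 2,3,6,7,10,11,14,15): 0⊕0⊕1⊕0⊕1⊕1⊕1⊕0 = 0
s4 (pos 4,5,6,7,12,13,14,15): 0⊕0⊕1⊕0⊕0⊕1⊕1⊕0 = 1
s8 (pos 8,9,10,11,12,13,14,15): 1⊕0⊕1⊕1⊕0⊕1⊕1⊕0 = 1
Syndrome s8…s1 = 1100 → error at position 12.
Flip position 12: 000001010110110 → 000001010111110
Read data bits from positions 3,5,6,7,9,10,11,12,13,14,15: 00100111110

00100111110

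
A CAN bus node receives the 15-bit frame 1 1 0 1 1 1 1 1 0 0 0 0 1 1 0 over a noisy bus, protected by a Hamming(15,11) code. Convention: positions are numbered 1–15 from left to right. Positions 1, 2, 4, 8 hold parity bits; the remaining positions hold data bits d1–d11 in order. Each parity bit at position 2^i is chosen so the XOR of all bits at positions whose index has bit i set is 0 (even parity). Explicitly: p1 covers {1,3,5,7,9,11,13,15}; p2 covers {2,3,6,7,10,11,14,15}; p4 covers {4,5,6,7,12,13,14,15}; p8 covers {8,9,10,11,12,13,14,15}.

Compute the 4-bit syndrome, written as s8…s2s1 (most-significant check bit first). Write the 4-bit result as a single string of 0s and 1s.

s1 (pos 1,3,5,7,9,11,13,15): 1⊕0⊕1⊕1⊕0⊕0⊕1⊕0 = 0
s2 (pos 2,3,6,7,10,11,14,15): 1⊕0⊕1⊕1⊕0⊕0⊕1⊕0 = 0
s4 (pos 4,5,6,7,12,13,14,15): 1⊕1⊕1⊕1⊕0⊕1⊕1⊕0 = 0
s8 (pos 8,9,10,11,12,13,14,15): 1⊕0⊕0⊕0⊕0⊕1⊕1⊕0 = 1
Syndrome s8…s1 = 1000 → error at position 8.

1000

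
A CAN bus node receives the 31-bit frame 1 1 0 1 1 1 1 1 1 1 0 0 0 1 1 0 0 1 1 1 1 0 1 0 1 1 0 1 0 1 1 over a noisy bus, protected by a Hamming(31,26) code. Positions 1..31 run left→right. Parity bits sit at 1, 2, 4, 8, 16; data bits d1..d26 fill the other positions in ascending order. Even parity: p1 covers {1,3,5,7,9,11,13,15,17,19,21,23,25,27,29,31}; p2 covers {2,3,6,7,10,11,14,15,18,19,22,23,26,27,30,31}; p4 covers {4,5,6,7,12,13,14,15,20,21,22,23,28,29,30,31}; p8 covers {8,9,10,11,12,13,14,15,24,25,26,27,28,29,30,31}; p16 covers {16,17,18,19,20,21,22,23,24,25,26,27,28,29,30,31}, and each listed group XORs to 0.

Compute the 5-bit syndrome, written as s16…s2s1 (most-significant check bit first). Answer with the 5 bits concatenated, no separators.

s1 (pos 1,3,5,7,9,11,13,15,17,19,21,23,25,27,29,31): 1⊕0⊕1⊕1⊕1⊕0⊕0⊕1⊕0⊕1⊕1⊕1⊕1⊕0⊕0⊕1 = 0
s2 (pos 2,3,6,7,10,11,14,15,18,19,22,23,26,27,30,31): 1⊕0⊕1⊕1⊕1⊕0⊕1⊕1⊕1⊕1⊕0⊕1⊕1⊕0⊕1⊕1 = 0
s4 (pos 4,5,6,7,12,13,14,15,20,21,22,23,28,29,30,31): 1⊕1⊕1⊕1⊕0⊕0⊕1⊕1⊕1⊕1⊕0⊕1⊕1⊕0⊕1⊕1 = 0
s8 (pos 8,9,10,11,12,13,14,15,24,25,26,27,28,29,30,31): 1⊕1⊕1⊕0⊕0⊕0⊕1⊕1⊕0⊕1⊕1⊕0⊕1⊕0⊕1⊕1 = 0
s16 (pos 16,17,18,19,20,21,22,23,24,25,26,27,28,29,30,31): 0⊕0⊕1⊕1⊕1⊕1⊕0⊕1⊕0⊕1⊕1⊕0⊕1⊕0⊕1⊕1 = 0
Syndrome s16…s1 = 00000 → no error.

00000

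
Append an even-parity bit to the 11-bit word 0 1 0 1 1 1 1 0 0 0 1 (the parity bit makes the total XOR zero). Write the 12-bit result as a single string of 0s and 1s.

XOR of the 11 data bits: 0⊕1⊕0⊕1⊕1⊕1⊕1⊕0⊕0⊕0⊕1 = 0
Parity bit = 0 (so all 12 bits XOR to 0).

010111100010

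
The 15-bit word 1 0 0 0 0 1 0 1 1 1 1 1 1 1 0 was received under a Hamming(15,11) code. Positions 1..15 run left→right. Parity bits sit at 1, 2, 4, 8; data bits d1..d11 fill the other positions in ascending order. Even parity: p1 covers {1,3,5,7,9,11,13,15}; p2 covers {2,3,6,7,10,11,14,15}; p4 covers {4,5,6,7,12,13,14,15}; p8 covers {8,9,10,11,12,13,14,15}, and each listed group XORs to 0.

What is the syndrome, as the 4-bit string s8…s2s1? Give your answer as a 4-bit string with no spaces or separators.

1000

s1 (pos 1,3,5,7,9,11,13,15): 1⊕0⊕0⊕0⊕1⊕1⊕1⊕0 = 0
s2 (pos 2,3,6,7,10,11,14,15): 0⊕0⊕1⊕0⊕1⊕1⊕1⊕0 = 0
s4 (pos 4,5,6,7,12,13,14,15): 0⊕0⊕1⊕0⊕1⊕1⊕1⊕0 = 0
s8 (pos 8,9,10,11,12,13,14,15): 1⊕1⊕1⊕1⊕1⊕1⊕1⊕0 = 1
Syndrome s8…s1 = 1000 → error at position 8.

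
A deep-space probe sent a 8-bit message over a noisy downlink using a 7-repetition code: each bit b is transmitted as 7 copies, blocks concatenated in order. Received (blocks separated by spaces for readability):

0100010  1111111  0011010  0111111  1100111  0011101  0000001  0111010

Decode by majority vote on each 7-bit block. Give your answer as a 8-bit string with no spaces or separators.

Block 1 (0100010): 2 ones → 0
Block 2 (1111111): 7 ones → 1
Block 3 (0011010): 3 ones → 0
Block 4 (0111111): 6 ones → 1
Block 5 (1100111): 5 ones → 1
Block 6 (0011101): 4 ones → 1
Block 7 (0000001): 1 one → 0
Block 8 (0111010): 4 ones → 1

01011101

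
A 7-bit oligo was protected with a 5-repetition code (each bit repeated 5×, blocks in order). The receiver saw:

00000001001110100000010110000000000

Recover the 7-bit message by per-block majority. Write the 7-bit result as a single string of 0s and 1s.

0010100

Block 1 (00000): 0 ones → 0
Block 2 (00100): 1 one → 0
Block 3 (11101): 4 ones → 1
Block 4 (00000): 0 ones → 0
Block 5 (01011): 3 ones → 1
Block 6 (00000): 0 ones → 0
Block 7 (00000): 0 ones → 0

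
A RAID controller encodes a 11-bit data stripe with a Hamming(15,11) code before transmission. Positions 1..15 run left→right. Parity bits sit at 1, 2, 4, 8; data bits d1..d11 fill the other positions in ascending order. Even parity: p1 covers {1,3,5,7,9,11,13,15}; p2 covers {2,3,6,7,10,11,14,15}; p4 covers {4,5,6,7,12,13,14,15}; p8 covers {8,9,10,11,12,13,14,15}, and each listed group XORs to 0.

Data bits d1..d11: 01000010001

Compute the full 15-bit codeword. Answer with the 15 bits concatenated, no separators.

100010000010001

Place data at non-parity positions: p1 p2 0 p4 1 0 0 p8 0 0 1 0 0 0 1
p1 (pos 1,3,5,7,9,11,13,15): XOR of data positions = 0⊕1⊕0⊕0⊕1⊕0⊕1 = 1
p2 (pos 2,3,6,7,10,11,14,15): XOR of data positions = 0⊕0⊕0⊕0⊕1⊕0⊕1 = 0
p4 (pos 4,5,6,7,12,13,14,15): XOR of data positions = 1⊕0⊕0⊕0⊕0⊕0⊕1 = 0
p8 (pos 8,9,10,11,12,13,14,15): XOR of data positions = 0⊕0⊕1⊕0⊕0⊕0⊕1 = 0
Codeword: 100010000010001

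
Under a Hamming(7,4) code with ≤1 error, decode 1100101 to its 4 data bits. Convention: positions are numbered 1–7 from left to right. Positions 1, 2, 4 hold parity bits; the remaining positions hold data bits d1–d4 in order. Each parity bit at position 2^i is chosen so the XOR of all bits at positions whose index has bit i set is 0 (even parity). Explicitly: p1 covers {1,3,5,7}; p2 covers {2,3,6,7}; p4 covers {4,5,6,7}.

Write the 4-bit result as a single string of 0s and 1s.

s1 (pos 1,3,5,7): 1⊕0⊕1⊕1 = 1
s2 (pos 2,3,6,7): 1⊕0⊕0⊕1 = 0
s4 (pos 4,5,6,7): 0⊕1⊕0⊕1 = 0
Syndrome s4…s1 = 001 → error at position 1.
Flip position 1: 1100101 → 0100101
Read data bits from positions 3,5,6,7: 0101

0101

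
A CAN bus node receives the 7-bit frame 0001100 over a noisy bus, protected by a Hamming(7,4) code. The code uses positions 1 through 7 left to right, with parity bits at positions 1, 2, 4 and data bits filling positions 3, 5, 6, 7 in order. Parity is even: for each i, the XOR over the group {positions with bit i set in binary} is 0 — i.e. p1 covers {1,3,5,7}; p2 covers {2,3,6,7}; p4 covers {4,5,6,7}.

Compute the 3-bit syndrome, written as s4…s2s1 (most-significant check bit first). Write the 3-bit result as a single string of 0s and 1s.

s1 (pos 1,3,5,7): 0⊕0⊕1⊕0 = 1
s2 (pos 2,3,6,7): 0⊕0⊕0⊕0 = 0
s4 (pos 4,5,6,7): 1⊕1⊕0⊕0 = 0
Syndrome s4…s1 = 001 → error at position 1.

001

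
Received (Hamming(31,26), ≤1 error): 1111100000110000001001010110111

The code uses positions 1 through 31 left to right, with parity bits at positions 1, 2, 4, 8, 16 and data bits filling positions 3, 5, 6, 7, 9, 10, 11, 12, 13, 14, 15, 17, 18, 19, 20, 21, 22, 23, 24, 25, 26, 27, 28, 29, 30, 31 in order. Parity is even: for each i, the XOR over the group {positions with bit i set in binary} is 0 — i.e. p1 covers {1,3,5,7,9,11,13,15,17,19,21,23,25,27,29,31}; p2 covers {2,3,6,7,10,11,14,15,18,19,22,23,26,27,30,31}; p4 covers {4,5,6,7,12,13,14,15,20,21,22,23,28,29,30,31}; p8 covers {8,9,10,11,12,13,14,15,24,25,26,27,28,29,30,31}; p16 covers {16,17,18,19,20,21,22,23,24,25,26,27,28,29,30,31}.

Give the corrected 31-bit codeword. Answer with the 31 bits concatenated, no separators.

s1 (pos 1,3,5,7,9,11,13,15,17,19,21,23,25,27,29,31): 1⊕1⊕1⊕0⊕0⊕1⊕0⊕0⊕0⊕1⊕0⊕0⊕0⊕1⊕1⊕1 = 0
s2 (pos 2,3,6,7,10,11,14,15,18,19,22,23,26,27,30,31): 1⊕1⊕0⊕0⊕0⊕1⊕0⊕0⊕0⊕1⊕1⊕0⊕1⊕1⊕1⊕1 = 1
s4 (pos 4,5,6,7,12,13,14,15,20,21,22,23,28,29,30,31): 1⊕1⊕0⊕0⊕1⊕0⊕0⊕0⊕0⊕0⊕1⊕0⊕0⊕1⊕1⊕1 = 1
s8 (pos 8,9,10,11,12,13,14,15,24,25,26,27,28,29,30,31): 0⊕0⊕0⊕1⊕1⊕0⊕0⊕0⊕1⊕0⊕1⊕1⊕0⊕1⊕1⊕1 = 0
s16 (pos 16,17,18,19,20,21,22,23,24,25,26,27,28,29,30,31): 0⊕0⊕0⊕1⊕0⊕0⊕1⊕0⊕1⊕0⊕1⊕1⊕0⊕1⊕1⊕1 = 0
Syndrome s16…s1 = 00110 → error at position 6.
Flip position 6: 1111100000110000001001010110111 → 1111110000110000001001010110111

1111110000110000001001010110111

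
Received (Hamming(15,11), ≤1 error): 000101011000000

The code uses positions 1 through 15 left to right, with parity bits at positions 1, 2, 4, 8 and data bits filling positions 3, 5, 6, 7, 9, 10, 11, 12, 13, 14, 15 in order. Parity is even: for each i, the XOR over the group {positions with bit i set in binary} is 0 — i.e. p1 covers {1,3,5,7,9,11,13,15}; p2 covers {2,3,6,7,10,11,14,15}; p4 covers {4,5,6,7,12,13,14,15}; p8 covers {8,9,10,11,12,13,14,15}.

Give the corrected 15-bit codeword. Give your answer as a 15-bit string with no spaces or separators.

s1 (pos 1,3,5,7,9,11,13,15): 0⊕0⊕0⊕0⊕1⊕0⊕0⊕0 = 1
s2 (pos 2,3,6,7,10,11,14,15): 0⊕0⊕1⊕0⊕0⊕0⊕0⊕0 = 1
s4 (pos 4,5,6,7,12,13,14,15): 1⊕0⊕1⊕0⊕0⊕0⊕0⊕0 = 0
s8 (pos 8,9,10,11,12,13,14,15): 1⊕1⊕0⊕0⊕0⊕0⊕0⊕0 = 0
Syndrome s8…s1 = 0011 → error at position 3.
Flip position 3: 000101011000000 → 001101011000000

001101011000000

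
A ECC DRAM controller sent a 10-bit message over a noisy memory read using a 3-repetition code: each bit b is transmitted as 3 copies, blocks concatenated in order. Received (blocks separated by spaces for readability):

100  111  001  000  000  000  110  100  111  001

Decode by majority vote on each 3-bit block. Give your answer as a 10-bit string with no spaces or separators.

0100001010

Block 1 (100): 1 one → 0
Block 2 (111): 3 ones → 1
Block 3 (001): 1 one → 0
Block 4 (000): 0 ones → 0
Block 5 (000): 0 ones → 0
Block 6 (000): 0 ones → 0
Block 7 (110): 2 ones → 1
Block 8 (100): 1 one → 0
Block 9 (111): 3 ones → 1
Block 10 (001): 1 one → 0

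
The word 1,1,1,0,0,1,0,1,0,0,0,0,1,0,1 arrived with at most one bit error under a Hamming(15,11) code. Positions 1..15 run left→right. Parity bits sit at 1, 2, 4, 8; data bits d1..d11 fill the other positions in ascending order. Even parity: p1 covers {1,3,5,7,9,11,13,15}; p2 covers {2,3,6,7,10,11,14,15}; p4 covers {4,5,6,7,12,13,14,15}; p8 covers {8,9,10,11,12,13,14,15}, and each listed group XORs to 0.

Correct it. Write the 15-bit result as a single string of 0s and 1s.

111001010001101

s1 (pos 1,3,5,7,9,11,13,15): 1⊕1⊕0⊕0⊕0⊕0⊕1⊕1 = 0
s2 (pos 2,3,6,7,10,11,14,15): 1⊕1⊕1⊕0⊕0⊕0⊕0⊕1 = 0
s4 (pos 4,5,6,7,12,13,14,15): 0⊕0⊕1⊕0⊕0⊕1⊕0⊕1 = 1
s8 (pos 8,9,10,11,12,13,14,15): 1⊕0⊕0⊕0⊕0⊕1⊕0⊕1 = 1
Syndrome s8…s1 = 1100 → error at position 12.
Flip position 12: 111001010000101 → 111001010001101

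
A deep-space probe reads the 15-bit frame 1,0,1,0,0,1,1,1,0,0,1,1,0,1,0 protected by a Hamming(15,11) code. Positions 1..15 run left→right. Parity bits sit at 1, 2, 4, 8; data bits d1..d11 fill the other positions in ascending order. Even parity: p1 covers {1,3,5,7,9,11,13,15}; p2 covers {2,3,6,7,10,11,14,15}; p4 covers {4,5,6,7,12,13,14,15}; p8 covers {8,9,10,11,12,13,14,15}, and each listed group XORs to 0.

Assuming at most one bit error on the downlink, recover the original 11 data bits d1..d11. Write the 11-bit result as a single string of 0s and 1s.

10110011010

s1 (pos 1,3,5,7,9,11,13,15): 1⊕1⊕0⊕1⊕0⊕1⊕0⊕0 = 0
s2 (pos 2,3,6,7,10,11,14,15): 0⊕1⊕1⊕1⊕0⊕1⊕1⊕0 = 1
s4 (pos 4,5,6,7,12,13,14,15): 0⊕0⊕1⊕1⊕1⊕0⊕1⊕0 = 0
s8 (pos 8,9,10,11,12,13,14,15): 1⊕0⊕0⊕1⊕1⊕0⊕1⊕0 = 0
Syndrome s8…s1 = 0010 → error at position 2.
Flip position 2: 101001110011010 → 111001110011010
Read data bits from positions 3,5,6,7,9,10,11,12,13,14,15: 10110011010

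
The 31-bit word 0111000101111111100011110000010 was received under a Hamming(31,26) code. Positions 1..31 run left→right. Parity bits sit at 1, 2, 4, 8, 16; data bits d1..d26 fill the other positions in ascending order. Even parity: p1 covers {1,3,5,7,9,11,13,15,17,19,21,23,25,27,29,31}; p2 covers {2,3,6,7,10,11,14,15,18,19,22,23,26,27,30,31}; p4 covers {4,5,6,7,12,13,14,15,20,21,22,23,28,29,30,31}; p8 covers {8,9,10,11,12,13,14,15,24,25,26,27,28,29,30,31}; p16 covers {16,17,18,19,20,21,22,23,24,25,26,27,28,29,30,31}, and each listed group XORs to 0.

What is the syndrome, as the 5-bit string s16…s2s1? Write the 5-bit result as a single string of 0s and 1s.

11111

s1 (pos 1,3,5,7,9,11,13,15,17,19,21,23,25,27,29,31): 0⊕1⊕0⊕0⊕0⊕1⊕1⊕1⊕1⊕0⊕1⊕1⊕0⊕0⊕0⊕0 = 1
s2 (pos 2,3,6,7,10,11,14,15,18,19,22,23,26,27,30,31): 1⊕1⊕0⊕0⊕1⊕1⊕1⊕1⊕0⊕0⊕1⊕1⊕0⊕0⊕1⊕0 = 1
s4 (pos 4,5,6,7,12,13,14,15,20,21,22,23,28,29,30,31): 1⊕0⊕0⊕0⊕1⊕1⊕1⊕1⊕0⊕1⊕1⊕1⊕0⊕0⊕1⊕0 = 1
s8 (pos 8,9,10,11,12,13,14,15,24,25,26,27,28,29,30,31): 1⊕0⊕1⊕1⊕1⊕1⊕1⊕1⊕1⊕0⊕0⊕0⊕0⊕0⊕1⊕0 = 1
s16 (pos 16,17,18,19,20,21,22,23,24,25,26,27,28,29,30,31): 1⊕1⊕0⊕0⊕0⊕1⊕1⊕1⊕1⊕0⊕0⊕0⊕0⊕0⊕1⊕0 = 1
Syndrome s16…s1 = 11111 → error at position 31.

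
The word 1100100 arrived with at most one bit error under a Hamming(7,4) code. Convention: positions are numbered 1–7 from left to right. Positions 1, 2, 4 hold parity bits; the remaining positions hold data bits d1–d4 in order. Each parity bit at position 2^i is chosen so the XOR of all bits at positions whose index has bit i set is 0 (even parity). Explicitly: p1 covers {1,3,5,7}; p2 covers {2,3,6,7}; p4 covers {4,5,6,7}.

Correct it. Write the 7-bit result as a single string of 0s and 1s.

s1 (pos 1,3,5,7): 1⊕0⊕1⊕0 = 0
s2 (pos 2,3,6,7): 1⊕0⊕0⊕0 = 1
s4 (pos 4,5,6,7): 0⊕1⊕0⊕0 = 1
Syndrome s4…s1 = 110 → error at position 6.
Flip position 6: 1100100 → 1100110

1100110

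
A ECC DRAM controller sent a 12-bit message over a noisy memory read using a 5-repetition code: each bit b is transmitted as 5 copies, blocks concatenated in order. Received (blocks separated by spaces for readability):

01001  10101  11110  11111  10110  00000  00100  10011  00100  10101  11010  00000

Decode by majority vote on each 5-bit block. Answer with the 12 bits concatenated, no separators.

011110010110

Block 1 (01001): 2 ones → 0
Block 2 (10101): 3 ones → 1
Block 3 (11110): 4 ones → 1
Block 4 (11111): 5 ones → 1
Block 5 (10110): 3 ones → 1
Block 6 (00000): 0 ones → 0
Block 7 (00100): 1 one → 0
Block 8 (10011): 3 ones → 1
Block 9 (00100): 1 one → 0
Block 10 (10101): 3 ones → 1
Block 11 (11010): 3 ones → 1
Block 12 (00000): 0 ones → 0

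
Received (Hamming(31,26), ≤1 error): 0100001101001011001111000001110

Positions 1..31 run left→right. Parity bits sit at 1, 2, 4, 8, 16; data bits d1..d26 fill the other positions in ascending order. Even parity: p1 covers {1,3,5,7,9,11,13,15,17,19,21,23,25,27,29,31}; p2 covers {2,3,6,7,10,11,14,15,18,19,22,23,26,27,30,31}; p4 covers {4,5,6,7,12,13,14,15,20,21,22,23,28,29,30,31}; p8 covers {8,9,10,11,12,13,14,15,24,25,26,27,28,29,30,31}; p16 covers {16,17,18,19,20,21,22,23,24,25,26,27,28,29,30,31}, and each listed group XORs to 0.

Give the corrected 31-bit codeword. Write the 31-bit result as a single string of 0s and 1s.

s1 (pos 1,3,5,7,9,11,13,15,17,19,21,23,25,27,29,31): 0⊕0⊕0⊕1⊕0⊕0⊕1⊕1⊕0⊕1⊕1⊕0⊕0⊕0⊕1⊕0 = 0
s2 (pos 2,3,6,7,10,11,14,15,18,19,22,23,26,27,30,31): 1⊕0⊕0⊕1⊕1⊕0⊕0⊕1⊕0⊕1⊕1⊕0⊕0⊕0⊕1⊕0 = 1
s4 (pos 4,5,6,7,12,13,14,15,20,21,22,23,28,29,30,31): 0⊕0⊕0⊕1⊕0⊕1⊕0⊕1⊕1⊕1⊕1⊕0⊕1⊕1⊕1⊕0 = 1
s8 (pos 8,9,10,11,12,13,14,15,24,25,26,27,28,29,30,31): 1⊕0⊕1⊕0⊕0⊕1⊕0⊕1⊕0⊕0⊕0⊕0⊕1⊕1⊕1⊕0 = 1
s16 (pos 16,17,18,19,20,21,22,23,24,25,26,27,28,29,30,31): 1⊕0⊕0⊕1⊕1⊕1⊕1⊕0⊕0⊕0⊕0⊕0⊕1⊕1⊕1⊕0 = 0
Syndrome s16…s1 = 01110 → error at position 14.
Flip position 14: 0100001101001011001111000001110 → 0100001101001111001111000001110

0100001101001111001111000001110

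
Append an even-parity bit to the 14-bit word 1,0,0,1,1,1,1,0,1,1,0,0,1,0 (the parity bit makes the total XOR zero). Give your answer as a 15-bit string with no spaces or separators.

XOR of the 14 data bits: 1⊕0⊕0⊕1⊕1⊕1⊕1⊕0⊕1⊕1⊕0⊕0⊕1⊕0 = 0
Parity bit = 0 (so all 15 bits XOR to 0).

100111101100100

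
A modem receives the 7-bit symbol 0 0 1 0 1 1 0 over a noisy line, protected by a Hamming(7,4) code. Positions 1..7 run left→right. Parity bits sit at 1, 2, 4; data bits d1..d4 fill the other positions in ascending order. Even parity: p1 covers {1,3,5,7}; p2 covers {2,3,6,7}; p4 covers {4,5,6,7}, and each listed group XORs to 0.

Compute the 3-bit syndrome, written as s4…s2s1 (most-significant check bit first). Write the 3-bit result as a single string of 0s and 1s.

s1 (pos 1,3,5,7): 0⊕1⊕1⊕0 = 0
s2 (pos 2,3,6,7): 0⊕1⊕1⊕0 = 0
s4 (pos 4,5,6,7): 0⊕1⊕1⊕0 = 0
Syndrome s4…s1 = 000 → no error.

000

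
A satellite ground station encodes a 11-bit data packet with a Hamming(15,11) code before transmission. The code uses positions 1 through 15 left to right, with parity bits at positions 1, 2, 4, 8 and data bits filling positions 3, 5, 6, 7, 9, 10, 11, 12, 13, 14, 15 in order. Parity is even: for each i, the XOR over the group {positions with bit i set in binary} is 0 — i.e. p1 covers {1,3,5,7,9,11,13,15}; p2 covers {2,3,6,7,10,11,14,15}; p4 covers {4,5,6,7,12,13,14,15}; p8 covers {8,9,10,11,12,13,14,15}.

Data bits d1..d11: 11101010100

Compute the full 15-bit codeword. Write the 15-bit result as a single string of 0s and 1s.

Place data at non-parity positions: p1 p2 1 p4 1 1 0 p8 1 0 1 0 1 0 0
p1 (pos 1,3,5,7,9,11,13,15): XOR of data positions = 1⊕1⊕0⊕1⊕1⊕1⊕0 = 1
p2 (pos 2,3,6,7,10,11,14,15): XOR of data positions = 1⊕1⊕0⊕0⊕1⊕0⊕0 = 1
p4 (pos 4,5,6,7,12,13,14,15): XOR of data positions = 1⊕1⊕0⊕0⊕1⊕0⊕0 = 1
p8 (pos 8,9,10,11,12,13,14,15): XOR of data positions = 1⊕0⊕1⊕0⊕1⊕0⊕0 = 1
Codeword: 111111011010100

111111011010100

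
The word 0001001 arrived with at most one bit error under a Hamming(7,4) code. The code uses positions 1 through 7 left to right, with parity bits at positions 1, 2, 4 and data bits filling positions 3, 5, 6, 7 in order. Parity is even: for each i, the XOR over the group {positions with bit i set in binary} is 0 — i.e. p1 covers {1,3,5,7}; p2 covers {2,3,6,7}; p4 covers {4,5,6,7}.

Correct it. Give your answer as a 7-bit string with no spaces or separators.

0011001

s1 (pos 1,3,5,7): 0⊕0⊕0⊕1 = 1
s2 (pos 2,3,6,7): 0⊕0⊕0⊕1 = 1
s4 (pos 4,5,6,7): 1⊕0⊕0⊕1 = 0
Syndrome s4…s1 = 011 → error at position 3.
Flip position 3: 0001001 → 0011001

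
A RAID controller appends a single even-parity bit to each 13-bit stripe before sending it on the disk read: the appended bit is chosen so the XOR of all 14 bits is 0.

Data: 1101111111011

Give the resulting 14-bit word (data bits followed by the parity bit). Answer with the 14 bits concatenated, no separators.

11011111110111

XOR of the 13 data bits: 1⊕1⊕0⊕1⊕1⊕1⊕1⊕1⊕1⊕1⊕0⊕1⊕1 = 1
Parity bit = 1 (so all 14 bits XOR to 0).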